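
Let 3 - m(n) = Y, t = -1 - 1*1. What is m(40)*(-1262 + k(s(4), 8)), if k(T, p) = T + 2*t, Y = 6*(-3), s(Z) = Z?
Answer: -26502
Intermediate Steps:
t = -2 (t = -1 - 1 = -2)
Y = -18
k(T, p) = -4 + T (k(T, p) = T + 2*(-2) = T - 4 = -4 + T)
m(n) = 21 (m(n) = 3 - 1*(-18) = 3 + 18 = 21)
m(40)*(-1262 + k(s(4), 8)) = 21*(-1262 + (-4 + 4)) = 21*(-1262 + 0) = 21*(-1262) = -26502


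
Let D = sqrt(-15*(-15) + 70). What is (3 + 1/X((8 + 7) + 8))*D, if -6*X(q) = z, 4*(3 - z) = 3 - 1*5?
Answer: 9*sqrt(295)/7 ≈ 22.083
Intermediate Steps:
z = 7/2 (z = 3 - (3 - 1*5)/4 = 3 - (3 - 5)/4 = 3 - 1/4*(-2) = 3 + 1/2 = 7/2 ≈ 3.5000)
X(q) = -7/12 (X(q) = -1/6*7/2 = -7/12)
D = sqrt(295) (D = sqrt(225 + 70) = sqrt(295) ≈ 17.176)
(3 + 1/X((8 + 7) + 8))*D = (3 + 1/(-7/12))*sqrt(295) = (3 - 12/7)*sqrt(295) = 9*sqrt(295)/7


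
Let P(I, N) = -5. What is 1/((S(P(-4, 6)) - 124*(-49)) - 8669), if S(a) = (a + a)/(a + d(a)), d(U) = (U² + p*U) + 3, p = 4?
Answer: -3/7789 ≈ -0.00038516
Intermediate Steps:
d(U) = 3 + U² + 4*U (d(U) = (U² + 4*U) + 3 = 3 + U² + 4*U)
S(a) = 2*a/(3 + a² + 5*a) (S(a) = (a + a)/(a + (3 + a² + 4*a)) = (2*a)/(3 + a² + 5*a) = 2*a/(3 + a² + 5*a))
1/((S(P(-4, 6)) - 124*(-49)) - 8669) = 1/((2*(-5)/(3 + (-5)² + 5*(-5)) - 124*(-49)) - 8669) = 1/((2*(-5)/(3 + 25 - 25) + 6076) - 8669) = 1/((2*(-5)/3 + 6076) - 8669) = 1/((2*(-5)*(⅓) + 6076) - 8669) = 1/((-10/3 + 6076) - 8669) = 1/(18218/3 - 8669) = 1/(-7789/3) = -3/7789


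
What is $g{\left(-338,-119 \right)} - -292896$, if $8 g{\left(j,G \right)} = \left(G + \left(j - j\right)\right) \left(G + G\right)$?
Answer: $\frac{1185745}{4} \approx 2.9644 \cdot 10^{5}$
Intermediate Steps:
$g{\left(j,G \right)} = \frac{G^{2}}{4}$ ($g{\left(j,G \right)} = \frac{\left(G + \left(j - j\right)\right) \left(G + G\right)}{8} = \frac{\left(G + 0\right) 2 G}{8} = \frac{G 2 G}{8} = \frac{2 G^{2}}{8} = \frac{G^{2}}{4}$)
$g{\left(-338,-119 \right)} - -292896 = \frac{\left(-119\right)^{2}}{4} - -292896 = \frac{1}{4} \cdot 14161 + 292896 = \frac{14161}{4} + 292896 = \frac{1185745}{4}$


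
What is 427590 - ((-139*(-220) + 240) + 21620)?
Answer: 375150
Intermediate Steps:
427590 - ((-139*(-220) + 240) + 21620) = 427590 - ((30580 + 240) + 21620) = 427590 - (30820 + 21620) = 427590 - 1*52440 = 427590 - 52440 = 375150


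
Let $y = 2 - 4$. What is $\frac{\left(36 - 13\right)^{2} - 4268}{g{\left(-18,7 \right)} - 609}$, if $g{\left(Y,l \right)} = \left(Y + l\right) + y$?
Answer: $\frac{3739}{622} \approx 6.0113$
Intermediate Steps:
$y = -2$ ($y = 2 - 4 = -2$)
$g{\left(Y,l \right)} = -2 + Y + l$ ($g{\left(Y,l \right)} = \left(Y + l\right) - 2 = -2 + Y + l$)
$\frac{\left(36 - 13\right)^{2} - 4268}{g{\left(-18,7 \right)} - 609} = \frac{\left(36 - 13\right)^{2} - 4268}{\left(-2 - 18 + 7\right) - 609} = \frac{23^{2} - 4268}{-13 - 609} = \frac{529 - 4268}{-622} = \left(-3739\right) \left(- \frac{1}{622}\right) = \frac{3739}{622}$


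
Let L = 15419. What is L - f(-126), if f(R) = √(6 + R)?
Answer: 15419 - 2*I*√30 ≈ 15419.0 - 10.954*I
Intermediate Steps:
L - f(-126) = 15419 - √(6 - 126) = 15419 - √(-120) = 15419 - 2*I*√30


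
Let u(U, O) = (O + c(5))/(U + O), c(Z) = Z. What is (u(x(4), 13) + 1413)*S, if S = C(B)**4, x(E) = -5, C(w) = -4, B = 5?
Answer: 362304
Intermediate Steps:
S = 256 (S = (-4)**4 = 256)
u(U, O) = (5 + O)/(O + U) (u(U, O) = (O + 5)/(U + O) = (5 + O)/(O + U))
(u(x(4), 13) + 1413)*S = ((5 + 13)/(13 - 5) + 1413)*256 = (18/8 + 1413)*256 = ((1/8)*18 + 1413)*256 = (9/4 + 1413)*256 = (5661/4)*256 = 362304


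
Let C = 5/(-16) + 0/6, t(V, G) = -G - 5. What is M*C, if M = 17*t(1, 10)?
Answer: 1275/16 ≈ 79.688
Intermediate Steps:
t(V, G) = -5 - G
C = -5/16 (C = 5*(-1/16) + 0*(⅙) = -5/16 + 0 = -5/16 ≈ -0.31250)
M = -255 (M = 17*(-5 - 1*10) = 17*(-5 - 10) = 17*(-15) = -255)
M*C = -255*(-5/16) = 1275/16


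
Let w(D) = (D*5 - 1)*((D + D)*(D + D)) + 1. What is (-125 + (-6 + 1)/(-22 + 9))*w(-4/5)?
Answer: 19116/13 ≈ 1470.5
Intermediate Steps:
w(D) = 1 + 4*D**2*(-1 + 5*D) (w(D) = (5*D - 1)*((2*D)*(2*D)) + 1 = (-1 + 5*D)*(4*D**2) + 1 = 4*D**2*(-1 + 5*D) + 1 = 1 + 4*D**2*(-1 + 5*D))
(-125 + (-6 + 1)/(-22 + 9))*w(-4/5) = (-125 + (-6 + 1)/(-22 + 9))*(1 - 4*(-4/5)**2 + 20*(-4/5)**3) = (-125 - 5/(-13))*(1 - 4*(-4*1/5)**2 + 20*(-4*1/5)**3) = (-125 - 5*(-1/13))*(1 - 4*(-4/5)**2 + 20*(-4/5)**3) = (-125 + 5/13)*(1 - 4*16/25 + 20*(-64/125)) = -1620*(1 - 64/25 - 256/25)/13 = -1620/13*(-59/5) = 19116/13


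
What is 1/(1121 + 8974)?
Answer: 1/10095 ≈ 9.9059e-5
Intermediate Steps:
1/(1121 + 8974) = 1/10095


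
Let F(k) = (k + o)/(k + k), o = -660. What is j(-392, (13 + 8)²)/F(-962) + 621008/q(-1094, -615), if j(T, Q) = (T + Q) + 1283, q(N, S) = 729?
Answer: 1437766424/591219 ≈ 2431.9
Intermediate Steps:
F(k) = (-660 + k)/(2*k) (F(k) = (k - 660)/(k + k) = (-660 + k)/((2*k)) = (-660 + k)*(1/(2*k)) = (-660 + k)/(2*k))
j(T, Q) = 1283 + Q + T (j(T, Q) = (Q + T) + 1283 = 1283 + Q + T)
j(-392, (13 + 8)²)/F(-962) + 621008/q(-1094, -615) = (1283 + (13 + 8)² - 392)/(((½)*(-660 - 962)/(-962))) + 621008/729 = (1283 + 21² - 392)/(((½)*(-1/962)*(-1622))) + 621008*(1/729) = (1283 + 441 - 392)/(811/962) + 621008/729 = 1332*(962/811) + 621008/729 = 1281384/811 + 621008/729 = 1437766424/591219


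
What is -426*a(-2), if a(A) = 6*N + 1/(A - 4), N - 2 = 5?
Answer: -17821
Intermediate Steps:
N = 7 (N = 2 + 5 = 7)
a(A) = 42 + 1/(-4 + A) (a(A) = 6*7 + 1/(A - 4) = 42 + 1/(-4 + A))
-426*a(-2) = -426*(-167 + 42*(-2))/(-4 - 2) = -426*(-167 - 84)/(-6) = -(-71)*(-251) = -426*251/6 = -17821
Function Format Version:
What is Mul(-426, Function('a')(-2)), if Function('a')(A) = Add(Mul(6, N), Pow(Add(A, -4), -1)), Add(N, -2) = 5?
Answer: -17821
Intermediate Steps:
N = 7 (N = Add(2, 5) = 7)
Function('a')(A) = Add(42, Pow(Add(-4, A), -1)) (Function('a')(A) = Add(Mul(6, 7), Pow(Add(A, -4), -1)) = Add(42, Pow(Add(-4, A), -1)))
Mul(-426, Function('a')(-2)) = Mul(-426, Mul(Pow(Add(-4, -2), -1), Add(-167, Mul(42, -2)))) = Mul(-426, Mul(Pow(-6, -1), Add(-167, -84))) = Mul(-426, Mul(Rational(-1, 6), -251)) = Mul(-426, Rational(251, 6)) = -17821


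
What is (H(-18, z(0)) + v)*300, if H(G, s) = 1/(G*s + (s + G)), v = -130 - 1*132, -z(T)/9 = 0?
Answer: -235850/3 ≈ -78617.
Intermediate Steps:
z(T) = 0 (z(T) = -9*0 = 0)
v = -262 (v = -130 - 132 = -262)
H(G, s) = 1/(G + s + G*s) (H(G, s) = 1/(G*s + (G + s)) = 1/(G + s + G*s))
(H(-18, z(0)) + v)*300 = (1/(-18 + 0 - 18*0) - 262)*300 = (1/(-18 + 0 + 0) - 262)*300 = (1/(-18) - 262)*300 = (-1/18 - 262)*300 = -4717/18*300 = -235850/3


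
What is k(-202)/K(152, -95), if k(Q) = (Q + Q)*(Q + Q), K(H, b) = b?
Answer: -163216/95 ≈ -1718.1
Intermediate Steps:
k(Q) = 4*Q² (k(Q) = (2*Q)*(2*Q) = 4*Q²)
k(-202)/K(152, -95) = (4*(-202)²)/(-95) = (4*40804)*(-1/95) = 163216*(-1/95) = -163216/95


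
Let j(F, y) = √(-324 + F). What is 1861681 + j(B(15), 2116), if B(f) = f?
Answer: 1861681 + I*√309 ≈ 1.8617e+6 + 17.578*I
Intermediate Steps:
1861681 + j(B(15), 2116) = 1861681 + √(-324 + 15) = 1861681 + √(-309) = 1861681 + I*√309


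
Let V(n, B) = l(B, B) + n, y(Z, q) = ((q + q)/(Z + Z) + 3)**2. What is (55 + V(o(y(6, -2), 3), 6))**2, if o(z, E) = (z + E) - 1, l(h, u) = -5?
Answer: 283024/81 ≈ 3494.1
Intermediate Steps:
y(Z, q) = (3 + q/Z)**2 (y(Z, q) = ((2*q)/((2*Z)) + 3)**2 = ((2*q)*(1/(2*Z)) + 3)**2 = (q/Z + 3)**2 = (3 + q/Z)**2)
o(z, E) = -1 + E + z (o(z, E) = (E + z) - 1 = -1 + E + z)
V(n, B) = -5 + n
(55 + V(o(y(6, -2), 3), 6))**2 = (55 + (-5 + (-1 + 3 + (-2 + 3*6)**2/6**2)))**2 = (55 + (-5 + (-1 + 3 + (-2 + 18)**2/36)))**2 = (55 + (-5 + (-1 + 3 + (1/36)*16**2)))**2 = (55 + (-5 + (-1 + 3 + (1/36)*256)))**2 = (55 + (-5 + (-1 + 3 + 64/9)))**2 = (55 + (-5 + 82/9))**2 = (55 + 37/9)**2 = (532/9)**2 = 283024/81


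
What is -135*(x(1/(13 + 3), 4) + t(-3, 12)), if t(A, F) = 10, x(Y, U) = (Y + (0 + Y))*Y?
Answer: -172935/128 ≈ -1351.1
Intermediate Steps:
x(Y, U) = 2*Y² (x(Y, U) = (Y + Y)*Y = (2*Y)*Y = 2*Y²)
-135*(x(1/(13 + 3), 4) + t(-3, 12)) = -135*(2*(1/(13 + 3))² + 10) = -135*(2*(1/16)² + 10) = -135*(2*(1/256) + 10) = -135*(1/128 + 10) = -135*1281/128 = -172935/128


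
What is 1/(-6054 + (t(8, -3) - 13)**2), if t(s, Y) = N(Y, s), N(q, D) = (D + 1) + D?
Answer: -1/6038 ≈ -0.00016562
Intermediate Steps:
N(q, D) = 1 + 2*D (N(q, D) = (1 + D) + D = 1 + 2*D)
t(s, Y) = 1 + 2*s
1/(-6054 + (t(8, -3) - 13)**2) = 1/(-6054 + ((1 + 2*8) - 13)**2) = 1/(-6054 + ((1 + 16) - 13)**2) = 1/(-6054 + (17 - 13)**2) = 1/(-6054 + 4**2) = 1/(-6054 + 16) = 1/(-6038) = -1/6038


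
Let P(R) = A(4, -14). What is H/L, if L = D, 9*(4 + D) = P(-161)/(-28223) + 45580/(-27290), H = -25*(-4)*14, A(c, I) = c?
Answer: -485229572100/1450695881 ≈ -334.48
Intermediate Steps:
P(R) = 4
H = 1400 (H = 100*14 = 1400)
D = -2901391762/693185103 (D = -4 + (4/(-28223) + 45580/(-27290))/9 = -4 + (4*(-1/28223) + 45580*(-1/27290))/9 = -4 + (-4/28223 - 4558/2729)/9 = -4 + (⅑)*(-128651350/77020567) = -4 - 128651350/693185103 = -2901391762/693185103 ≈ -4.1856)
L = -2901391762/693185103 ≈ -4.1856
H/L = 1400/(-2901391762/693185103) = 1400*(-693185103/2901391762) = -485229572100/1450695881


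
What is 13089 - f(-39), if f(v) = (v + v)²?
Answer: 7005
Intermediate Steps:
f(v) = 4*v² (f(v) = (2*v)² = 4*v²)
13089 - f(-39) = 13089 - 4*(-39)² = 13089 - 4*1521 = 13089 - 1*6084 = 13089 - 6084 = 7005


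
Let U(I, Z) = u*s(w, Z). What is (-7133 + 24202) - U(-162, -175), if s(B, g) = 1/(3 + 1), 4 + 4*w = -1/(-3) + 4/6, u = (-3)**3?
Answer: 68303/4 ≈ 17076.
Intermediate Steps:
u = -27
w = -3/4 (w = -1 + (-1/(-3) + 4/6)/4 = -1 + (-1*(-1/3) + 4*(1/6))/4 = -1 + (1/3 + 2/3)/4 = -1 + (1/4)*1 = -1 + 1/4 = -3/4 ≈ -0.75000)
s(B, g) = 1/4
U(I, Z) = -27/4 (U(I, Z) = -27*1/4 = -27/4)
(-7133 + 24202) - U(-162, -175) = (-7133 + 24202) - 1*(-27/4) = 17069 + 27/4 = 68303/4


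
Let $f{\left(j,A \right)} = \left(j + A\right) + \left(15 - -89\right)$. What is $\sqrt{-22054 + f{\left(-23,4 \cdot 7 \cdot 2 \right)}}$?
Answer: $i \sqrt{21917} \approx 148.04 i$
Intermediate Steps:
$f{\left(j,A \right)} = 104 + A + j$ ($f{\left(j,A \right)} = \left(A + j\right) + \left(15 + 89\right) = \left(A + j\right) + 104 = 104 + A + j$)
$\sqrt{-22054 + f{\left(-23,4 \cdot 7 \cdot 2 \right)}} = \sqrt{-22054 + \left(104 + 4 \cdot 7 \cdot 2 - 23\right)} = \sqrt{-22054 + \left(104 + 28 \cdot 2 - 23\right)} = \sqrt{-22054 + \left(104 + 56 - 23\right)} = \sqrt{-22054 + 137} = \sqrt{-21917} = i \sqrt{21917}$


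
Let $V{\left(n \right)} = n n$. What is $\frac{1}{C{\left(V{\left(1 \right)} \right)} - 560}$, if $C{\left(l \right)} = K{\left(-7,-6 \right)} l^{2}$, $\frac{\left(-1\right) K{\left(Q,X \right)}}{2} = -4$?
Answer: $- \frac{1}{552} \approx -0.0018116$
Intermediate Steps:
$K{\left(Q,X \right)} = 8$ ($K{\left(Q,X \right)} = \left(-2\right) \left(-4\right) = 8$)
$V{\left(n \right)} = n^{2}$
$C{\left(l \right)} = 8 l^{2}$
$\frac{1}{C{\left(V{\left(1 \right)} \right)} - 560} = \frac{1}{8 \left(1^{2}\right)^{2} - 560} = \frac{1}{8 \cdot 1^{2} - 560} = \frac{1}{8 \cdot 1 - 560} = \frac{1}{8 - 560} = \frac{1}{-552} = - \frac{1}{552}$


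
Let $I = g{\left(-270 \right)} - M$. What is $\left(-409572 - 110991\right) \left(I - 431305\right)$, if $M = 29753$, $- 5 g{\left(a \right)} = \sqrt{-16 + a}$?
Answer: $240009735654 + \frac{520563 i \sqrt{286}}{5} \approx 2.4001 \cdot 10^{11} + 1.7607 \cdot 10^{6} i$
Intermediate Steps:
$g{\left(a \right)} = - \frac{\sqrt{-16 + a}}{5}$
$I = -29753 - \frac{i \sqrt{286}}{5}$ ($I = - \frac{\sqrt{-16 - 270}}{5} - 29753 = - \frac{\sqrt{-286}}{5} - 29753 = - \frac{i \sqrt{286}}{5} - 29753 = -29753 - \frac{i \sqrt{286}}{5} \approx -29753.0 - 3.3823 i$)
$\left(-409572 - 110991\right) \left(I - 431305\right) = \left(-409572 - 110991\right) \left(\left(-29753 - \frac{i \sqrt{286}}{5}\right) - 431305\right) = - 520563 \left(-461058 - \frac{i \sqrt{286}}{5}\right) = 240009735654 + \frac{520563 i \sqrt{286}}{5}$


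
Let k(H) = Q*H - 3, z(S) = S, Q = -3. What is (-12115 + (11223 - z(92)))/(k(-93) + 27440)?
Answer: -6/169 ≈ -0.035503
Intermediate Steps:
k(H) = -3 - 3*H (k(H) = -3*H - 3 = -3 - 3*H)
(-12115 + (11223 - z(92)))/(k(-93) + 27440) = (-12115 + (11223 - 1*92))/((-3 - 3*(-93)) + 27440) = (-12115 + (11223 - 92))/((-3 + 279) + 27440) = (-12115 + 11131)/(276 + 27440) = -984/27716 = -984*1/27716 = -6/169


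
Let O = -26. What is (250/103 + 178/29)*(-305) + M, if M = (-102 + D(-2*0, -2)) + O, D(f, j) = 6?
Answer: -8167534/2987 ≈ -2734.4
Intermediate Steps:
M = -122 (M = (-102 + 6) - 26 = -96 - 26 = -122)
(250/103 + 178/29)*(-305) + M = (250/103 + 178/29)*(-305) - 122 = (25584/2987)*(-305) - 122 = -7803120/2987 - 122 = -8167534/2987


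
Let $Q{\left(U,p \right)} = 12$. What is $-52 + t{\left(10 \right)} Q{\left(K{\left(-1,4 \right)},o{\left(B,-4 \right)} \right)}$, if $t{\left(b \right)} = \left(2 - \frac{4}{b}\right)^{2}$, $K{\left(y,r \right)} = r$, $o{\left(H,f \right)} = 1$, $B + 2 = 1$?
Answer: $- \frac{532}{25} \approx -21.28$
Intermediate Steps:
$B = -1$ ($B = -2 + 1 = -1$)
$-52 + t{\left(10 \right)} Q{\left(K{\left(-1,4 \right)},o{\left(B,-4 \right)} \right)} = -52 + \frac{4 \left(-2 + 10\right)^{2}}{100} \cdot 12 = -52 + 4 \cdot \frac{1}{100} \cdot 8^{2} \cdot 12 = -52 + 4 \cdot \frac{1}{100} \cdot 64 \cdot 12 = -52 + \frac{64}{25} \cdot 12 = -52 + \frac{768}{25} = - \frac{532}{25}$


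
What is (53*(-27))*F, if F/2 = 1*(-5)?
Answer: 14310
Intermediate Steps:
F = -10 (F = 2*(1*(-5)) = 2*(-5) = -10)
(53*(-27))*F = (53*(-27))*(-10) = -1431*(-10) = 14310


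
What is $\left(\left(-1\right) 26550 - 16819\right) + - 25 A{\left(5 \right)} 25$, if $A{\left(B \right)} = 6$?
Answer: $-47119$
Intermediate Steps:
$\left(\left(-1\right) 26550 - 16819\right) + - 25 A{\left(5 \right)} 25 = \left(\left(-1\right) 26550 - 16819\right) + \left(-25\right) 6 \cdot 25 = \left(-26550 - 16819\right) - 3750 = -43369 - 3750 = -47119$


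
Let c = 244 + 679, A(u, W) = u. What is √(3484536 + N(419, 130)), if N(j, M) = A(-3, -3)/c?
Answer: 15*√13193676743/923 ≈ 1866.7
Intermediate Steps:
c = 923
N(j, M) = -3/923
√(3484536 + N(419, 130)) = √(3484536 - 3/923) = √(3216226725/923) = 15*√13193676743/923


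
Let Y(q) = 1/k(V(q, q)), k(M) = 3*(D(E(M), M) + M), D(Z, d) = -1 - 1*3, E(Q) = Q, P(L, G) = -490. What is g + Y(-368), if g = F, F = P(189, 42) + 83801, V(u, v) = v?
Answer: 92975075/1116 ≈ 83311.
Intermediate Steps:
F = 83311 (F = -490 + 83801 = 83311)
D(Z, d) = -4 (D(Z, d) = -1 - 3 = -4)
k(M) = -12 + 3*M (k(M) = 3*(-4 + M) = -12 + 3*M)
g = 83311
Y(q) = 1/(-12 + 3*q)
g + Y(-368) = 83311 + 1/(3*(-4 - 368)) = 83311 + (⅓)/(-372) = 83311 + (⅓)*(-1/372) = 83311 - 1/1116 = 92975075/1116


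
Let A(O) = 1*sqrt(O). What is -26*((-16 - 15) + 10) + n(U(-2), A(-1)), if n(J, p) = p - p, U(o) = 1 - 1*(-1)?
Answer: 546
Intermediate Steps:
U(o) = 2 (U(o) = 1 + 1 = 2)
A(O) = sqrt(O)
n(J, p) = 0
-26*((-16 - 15) + 10) + n(U(-2), A(-1)) = -26*((-16 - 15) + 10) + 0 = -26*(-31 + 10) + 0 = -26*(-21) + 0 = 546 + 0 = 546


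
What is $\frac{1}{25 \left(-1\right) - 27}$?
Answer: $- \frac{1}{52} \approx -0.019231$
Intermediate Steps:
$\frac{1}{25 \left(-1\right) - 27} = \frac{1}{-25 - 27} = \frac{1}{-52} = - \frac{1}{52}$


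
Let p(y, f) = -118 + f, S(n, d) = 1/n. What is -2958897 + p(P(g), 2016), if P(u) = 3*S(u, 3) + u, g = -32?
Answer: -2956999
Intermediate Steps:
P(u) = u + 3/u (P(u) = 3/u + u = u + 3/u)
-2958897 + p(P(g), 2016) = -2958897 + (-118 + 2016) = -2958897 + 1898 = -2956999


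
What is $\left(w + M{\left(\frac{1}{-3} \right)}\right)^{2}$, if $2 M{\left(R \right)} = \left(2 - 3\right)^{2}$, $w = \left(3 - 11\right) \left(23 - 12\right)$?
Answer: $\frac{30625}{4} \approx 7656.3$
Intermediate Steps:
$w = -88$ ($w = \left(-8\right) 11 = -88$)
$M{\left(R \right)} = \frac{1}{2}$ ($M{\left(R \right)} = \frac{\left(2 - 3\right)^{2}}{2} = \frac{\left(-1\right)^{2}}{2} = \frac{1}{2} \cdot 1 = \frac{1}{2}$)
$\left(w + M{\left(\frac{1}{-3} \right)}\right)^{2} = \left(-88 + \frac{1}{2}\right)^{2} = \left(- \frac{175}{2}\right)^{2} = \frac{30625}{4}$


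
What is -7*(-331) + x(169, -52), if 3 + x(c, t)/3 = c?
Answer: 2815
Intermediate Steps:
x(c, t) = -9 + 3*c
-7*(-331) + x(169, -52) = -7*(-331) + (-9 + 3*169) = 2317 + (-9 + 507) = 2317 + 498 = 2815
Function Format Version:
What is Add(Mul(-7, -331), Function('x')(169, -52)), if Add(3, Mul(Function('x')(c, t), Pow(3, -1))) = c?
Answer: 2815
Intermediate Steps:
Function('x')(c, t) = Add(-9, Mul(3, c))
Add(Mul(-7, -331), Function('x')(169, -52)) = Add(Mul(-7, -331), Add(-9, Mul(3, 169))) = Add(2317, Add(-9, 507)) = Add(2317, 498) = 2815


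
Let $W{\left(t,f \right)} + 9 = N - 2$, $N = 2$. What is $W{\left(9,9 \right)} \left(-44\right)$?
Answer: $396$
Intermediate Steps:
$W{\left(t,f \right)} = -9$ ($W{\left(t,f \right)} = -9 + \left(2 - 2\right) = -9 + 0 = -9$)
$W{\left(9,9 \right)} \left(-44\right) = \left(-9\right) \left(-44\right) = 396$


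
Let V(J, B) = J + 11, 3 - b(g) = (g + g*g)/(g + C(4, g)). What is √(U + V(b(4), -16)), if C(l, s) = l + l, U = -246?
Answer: I*√2103/3 ≈ 15.286*I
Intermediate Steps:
C(l, s) = 2*l
b(g) = 3 - (g + g²)/(8 + g) (b(g) = 3 - (g + g*g)/(g + 2*4) = 3 - (g + g²)/(g + 8) = 3 - (g + g²)/(8 + g))
V(J, B) = 11 + J
√(U + V(b(4), -16)) = √(-246 + (11 + (24 - 1*4² + 2*4)/(8 + 4))) = √(-246 + (11 + (24 - 1*16 + 8)/12)) = √(-246 + (11 + (24 - 16 + 8)/12)) = √(-246 + (11 + (1/12)*16)) = √(-246 + (11 + 4/3)) = √(-246 + 37/3) = √(-701/3) = I*√2103/3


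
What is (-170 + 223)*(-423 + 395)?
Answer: -1484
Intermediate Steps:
(-170 + 223)*(-423 + 395) = 53*(-28) = -1484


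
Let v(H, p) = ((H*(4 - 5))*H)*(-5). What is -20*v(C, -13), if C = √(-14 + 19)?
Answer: -500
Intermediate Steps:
C = √5 ≈ 2.2361
v(H, p) = 5*H² (v(H, p) = ((H*(-1))*H)*(-5) = ((-H)*H)*(-5) = -H²*(-5) = 5*H²)
-20*v(C, -13) = -100*(√5)² = -100*5 = -20*25 = -500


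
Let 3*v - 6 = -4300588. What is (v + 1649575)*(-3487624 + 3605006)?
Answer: 76080321626/3 ≈ 2.5360e+10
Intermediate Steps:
v = -4300582/3 (v = 2 + (⅓)*(-4300588) = 2 - 4300588/3 = -4300582/3 ≈ -1.4335e+6)
(v + 1649575)*(-3487624 + 3605006) = (-4300582/3 + 1649575)*(-3487624 + 3605006) = (648143/3)*117382 = 76080321626/3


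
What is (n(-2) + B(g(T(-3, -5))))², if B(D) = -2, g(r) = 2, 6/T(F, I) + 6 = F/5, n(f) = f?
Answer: 16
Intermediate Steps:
T(F, I) = 6/(-6 + F/5)
(n(-2) + B(g(T(-3, -5))))² = (-2 - 2)² = (-4)² = 16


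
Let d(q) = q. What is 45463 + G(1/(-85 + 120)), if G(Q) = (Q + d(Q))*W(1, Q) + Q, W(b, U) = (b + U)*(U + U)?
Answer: 1949227494/42875 ≈ 45463.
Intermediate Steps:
W(b, U) = 2*U*(U + b) (W(b, U) = (U + b)*(2*U) = 2*U*(U + b))
G(Q) = Q + 4*Q²*(1 + Q) (G(Q) = (Q + Q)*(2*Q*(Q + 1)) + Q = (2*Q)*(2*Q*(1 + Q)) + Q = 4*Q²*(1 + Q) + Q = Q + 4*Q²*(1 + Q))
45463 + G(1/(-85 + 120)) = 45463 + (1 + 4*(1 + 1/(-85 + 120))/(-85 + 120))/(-85 + 120) = 45463 + (1 + 4*(1 + 1/35)/35)/35 = 45463 + (1 + 4*(1/35)*(1 + 1/35))/35 = 45463 + (1 + 4*(1/35)*(36/35))/35 = 45463 + (1 + 144/1225)/35 = 45463 + (1/35)*(1369/1225) = 45463 + 1369/42875 = 1949227494/42875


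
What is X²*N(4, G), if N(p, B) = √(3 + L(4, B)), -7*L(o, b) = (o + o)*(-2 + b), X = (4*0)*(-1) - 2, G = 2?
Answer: 4*√3 ≈ 6.9282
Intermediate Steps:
X = -2 (X = 0*(-1) - 2 = 0 - 2 = -2)
L(o, b) = -2*o*(-2 + b)/7 (L(o, b) = -(o + o)*(-2 + b)/7 = -2*o*(-2 + b)/7)
N(p, B) = √(37/7 - 8*B/7) (N(p, B) = √(3 + (2/7)*4*(2 - B)) = √(3 + (16/7 - 8*B/7)) = √(37/7 - 8*B/7))
X²*N(4, G) = (-2)²*(√(259 - 56*2)/7) = 4*(√(259 - 112)/7) = 4*(√147/7) = 4*((7*√3)/7) = 4*√3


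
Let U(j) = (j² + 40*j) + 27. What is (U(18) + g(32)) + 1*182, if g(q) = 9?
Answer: 1262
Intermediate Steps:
U(j) = 27 + j² + 40*j
(U(18) + g(32)) + 1*182 = ((27 + 18² + 40*18) + 9) + 1*182 = ((27 + 324 + 720) + 9) + 182 = (1071 + 9) + 182 = 1080 + 182 = 1262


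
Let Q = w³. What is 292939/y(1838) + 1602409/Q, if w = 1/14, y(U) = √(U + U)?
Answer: 4397010296 + 292939*√919/1838 ≈ 4.3970e+9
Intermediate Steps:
y(U) = √2*√U (y(U) = √(2*U) = √2*√U)
w = 1/14 ≈ 0.071429
Q = 1/2744 (Q = (1/14)³ = 1/2744 ≈ 0.00036443)
292939/y(1838) + 1602409/Q = 292939/((√2*√1838)) + 1602409/(1/2744) = 292939/((2*√919)) + 1602409*2744 = 292939*(√919/1838) + 4397010296 = 292939*√919/1838 + 4397010296 = 4397010296 + 292939*√919/1838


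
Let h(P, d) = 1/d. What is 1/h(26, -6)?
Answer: -6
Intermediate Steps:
1/h(26, -6) = 1/(1/(-6)) = 1/(-⅙) = -6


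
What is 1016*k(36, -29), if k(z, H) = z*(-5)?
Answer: -182880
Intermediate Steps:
k(z, H) = -5*z
1016*k(36, -29) = 1016*(-5*36) = 1016*(-180) = -182880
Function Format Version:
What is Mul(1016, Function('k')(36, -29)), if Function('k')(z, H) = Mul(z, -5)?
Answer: -182880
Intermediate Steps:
Function('k')(z, H) = Mul(-5, z)
Mul(1016, Function('k')(36, -29)) = Mul(1016, Mul(-5, 36)) = Mul(1016, -180) = -182880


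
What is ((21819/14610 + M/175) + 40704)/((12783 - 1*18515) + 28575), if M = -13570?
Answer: 277001367/155743574 ≈ 1.7786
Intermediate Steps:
((21819/14610 + M/175) + 40704)/((12783 - 1*18515) + 28575) = ((21819/14610 - 13570/175) + 40704)/((12783 - 1*18515) + 28575) = ((21819*(1/14610) - 13570*1/175) + 40704)/((12783 - 18515) + 28575) = ((7273/4870 - 2714/35) + 40704)/(-5732 + 28575) = (-518505/6818 + 40704)/22843 = (277001367/6818)*(1/22843) = 277001367/155743574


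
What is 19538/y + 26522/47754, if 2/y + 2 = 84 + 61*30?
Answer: 445982450917/23877 ≈ 1.8678e+7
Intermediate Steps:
y = 1/956 (y = 2/(-2 + (84 + 61*30)) = 2/(-2 + (84 + 1830)) = 2/(-2 + 1914) = 2/1912 = 2*(1/1912) = 1/956 ≈ 0.0010460)
19538/y + 26522/47754 = 19538/(1/956) + 26522/47754 = 19538*956 + 26522*(1/47754) = 18678328 + 13261/23877 = 445982450917/23877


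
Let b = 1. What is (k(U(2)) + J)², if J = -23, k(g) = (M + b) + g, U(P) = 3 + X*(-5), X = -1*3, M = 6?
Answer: 4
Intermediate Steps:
X = -3
U(P) = 18 (U(P) = 3 - 3*(-5) = 3 + 15 = 18)
k(g) = 7 + g (k(g) = (6 + 1) + g = 7 + g)
(k(U(2)) + J)² = ((7 + 18) - 23)² = (25 - 23)² = 2² = 4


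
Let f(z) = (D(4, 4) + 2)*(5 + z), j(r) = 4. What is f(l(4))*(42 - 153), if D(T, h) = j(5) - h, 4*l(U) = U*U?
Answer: -1998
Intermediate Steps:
l(U) = U²/4 (l(U) = (U*U)/4 = U²/4)
D(T, h) = 4 - h
f(z) = 10 + 2*z (f(z) = ((4 - 1*4) + 2)*(5 + z) = ((4 - 4) + 2)*(5 + z) = (0 + 2)*(5 + z) = 2*(5 + z) = 10 + 2*z)
f(l(4))*(42 - 153) = (10 + 2*((¼)*4²))*(42 - 153) = (10 + 2*((¼)*16))*(-111) = (10 + 2*4)*(-111) = (10 + 8)*(-111) = 18*(-111) = -1998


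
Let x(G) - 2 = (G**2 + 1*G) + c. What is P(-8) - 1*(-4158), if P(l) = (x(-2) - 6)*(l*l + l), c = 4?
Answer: 4270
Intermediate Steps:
x(G) = 6 + G + G**2 (x(G) = 2 + ((G**2 + 1*G) + 4) = 2 + ((G**2 + G) + 4) = 2 + ((G + G**2) + 4) = 2 + (4 + G + G**2) = 6 + G + G**2)
P(l) = 2*l + 2*l**2 (P(l) = ((6 - 2 + (-2)**2) - 6)*(l*l + l) = ((6 - 2 + 4) - 6)*(l**2 + l) = (8 - 6)*(l + l**2) = 2*(l + l**2) = 2*l + 2*l**2)
P(-8) - 1*(-4158) = 2*(-8)*(1 - 8) - 1*(-4158) = 2*(-8)*(-7) + 4158 = 112 + 4158 = 4270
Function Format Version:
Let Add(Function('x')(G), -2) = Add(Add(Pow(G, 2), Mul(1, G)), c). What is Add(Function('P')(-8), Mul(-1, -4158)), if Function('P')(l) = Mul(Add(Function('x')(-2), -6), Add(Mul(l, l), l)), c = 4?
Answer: 4270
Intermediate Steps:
Function('x')(G) = Add(6, G, Pow(G, 2)) (Function('x')(G) = Add(2, Add(Add(Pow(G, 2), Mul(1, G)), 4)) = Add(2, Add(Add(Pow(G, 2), G), 4)) = Add(2, Add(Add(G, Pow(G, 2)), 4)) = Add(2, Add(4, G, Pow(G, 2))) = Add(6, G, Pow(G, 2)))
Function('P')(l) = Add(Mul(2, l), Mul(2, Pow(l, 2))) (Function('P')(l) = Mul(Add(Add(6, -2, Pow(-2, 2)), -6), Add(Mul(l, l), l)) = Mul(Add(Add(6, -2, 4), -6), Add(Pow(l, 2), l)) = Mul(Add(8, -6), Add(l, Pow(l, 2))) = Mul(2, Add(l, Pow(l, 2))) = Add(Mul(2, l), Mul(2, Pow(l, 2))))
Add(Function('P')(-8), Mul(-1, -4158)) = Add(Mul(2, -8, Add(1, -8)), Mul(-1, -4158)) = Add(Mul(2, -8, -7), 4158) = Add(112, 4158) = 4270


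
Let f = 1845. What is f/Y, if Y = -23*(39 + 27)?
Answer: -615/506 ≈ -1.2154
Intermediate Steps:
Y = -1518 (Y = -23*66 = -1518)
f/Y = 1845/(-1518) = 1845*(-1/1518) = -615/506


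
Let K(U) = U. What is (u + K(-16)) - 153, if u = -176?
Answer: -345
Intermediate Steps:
(u + K(-16)) - 153 = (-176 - 16) - 153 = -192 - 153 = -345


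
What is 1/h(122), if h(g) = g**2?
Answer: 1/14884 ≈ 6.7186e-5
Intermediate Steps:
1/h(122) = 1/(122**2) = 1/14884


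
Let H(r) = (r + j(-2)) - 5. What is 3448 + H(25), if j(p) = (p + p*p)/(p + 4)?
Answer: 3469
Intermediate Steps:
j(p) = (p + p²)/(4 + p)
H(r) = -4 + r (H(r) = (r - 2*(1 - 2)/(4 - 2)) - 5 = (r - 2*(-1)/2) - 5 = (r - 2*½*(-1)) - 5 = (r + 1) - 5 = (1 + r) - 5 = -4 + r)
3448 + H(25) = 3448 + (-4 + 25) = 3448 + 21 = 3469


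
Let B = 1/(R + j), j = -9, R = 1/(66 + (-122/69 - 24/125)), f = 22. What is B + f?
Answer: 108622018/4962471 ≈ 21.889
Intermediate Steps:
R = 8625/552344 (R = 1/(66 + (-122*1/69 - 24*1/125)) = 1/(66 + (-122/69 - 24/125)) = 1/(66 - 16906/8625) = 1/(552344/8625) = 8625/552344 ≈ 0.015615)
B = -552344/4962471 (B = 1/(8625/552344 - 9) = 1/(-4962471/552344) = -552344/4962471 ≈ -0.11130)
B + f = -552344/4962471 + 22 = 108622018/4962471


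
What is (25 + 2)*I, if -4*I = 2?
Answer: -27/2 ≈ -13.500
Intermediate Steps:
I = -½ (I = -¼*2 = -½ ≈ -0.50000)
(25 + 2)*I = (25 + 2)*(-½) = 27*(-½) = -27/2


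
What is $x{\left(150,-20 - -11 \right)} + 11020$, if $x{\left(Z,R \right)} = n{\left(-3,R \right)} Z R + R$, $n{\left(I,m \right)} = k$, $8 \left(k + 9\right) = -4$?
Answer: $23836$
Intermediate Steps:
$k = - \frac{19}{2}$ ($k = -9 + \frac{1}{8} \left(-4\right) = -9 - \frac{1}{2} = - \frac{19}{2} \approx -9.5$)
$n{\left(I,m \right)} = - \frac{19}{2}$
$x{\left(Z,R \right)} = R - \frac{19 R Z}{2}$ ($x{\left(Z,R \right)} = - \frac{19 Z}{2} R + R = - \frac{19 R Z}{2} + R = R - \frac{19 R Z}{2}$)
$x{\left(150,-20 - -11 \right)} + 11020 = \frac{\left(-20 - -11\right) \left(2 - 2850\right)}{2} + 11020 = \frac{\left(-20 + 11\right) \left(2 - 2850\right)}{2} + 11020 = \frac{1}{2} \left(-9\right) \left(-2848\right) + 11020 = 12816 + 11020 = 23836$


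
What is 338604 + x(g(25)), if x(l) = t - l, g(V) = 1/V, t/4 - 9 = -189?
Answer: 8447099/25 ≈ 3.3788e+5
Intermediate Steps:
t = -720 (t = 36 + 4*(-189) = 36 - 756 = -720)
x(l) = -720 - l
338604 + x(g(25)) = 338604 + (-720 - 1/25) = 338604 - 18001/25 = 8447099/25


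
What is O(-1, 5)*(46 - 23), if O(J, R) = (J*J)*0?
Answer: 0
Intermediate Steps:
O(J, R) = 0 (O(J, R) = J²*0 = 0)
O(-1, 5)*(46 - 23) = 0*(46 - 23) = 0*23 = 0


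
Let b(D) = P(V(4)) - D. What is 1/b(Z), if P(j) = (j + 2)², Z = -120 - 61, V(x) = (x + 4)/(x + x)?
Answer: 1/190 ≈ 0.0052632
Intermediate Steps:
V(x) = (4 + x)/(2*x) (V(x) = (4 + x)/((2*x)) = (4 + x)*(1/(2*x)) = (4 + x)/(2*x))
Z = -181
P(j) = (2 + j)²
b(D) = 9 - D (b(D) = (2 + (½)*(4 + 4)/4)² - D = (2 + (½)*(¼)*8)² - D = (2 + 1)² - D = 3² - D = 9 - D)
1/b(Z) = 1/(9 - 1*(-181)) = 1/(9 + 181) = 1/190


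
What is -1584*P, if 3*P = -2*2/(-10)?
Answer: -1056/5 ≈ -211.20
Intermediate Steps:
P = 2/15 (P = (-2*2/(-10))/3 = (-4*(-1/10))/3 = (1/3)*(2/5) = 2/15 ≈ 0.13333)
-1584*P = -1584*2/15 = -1056/5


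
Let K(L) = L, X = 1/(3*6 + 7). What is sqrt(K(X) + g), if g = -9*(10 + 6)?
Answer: I*sqrt(3599)/5 ≈ 11.998*I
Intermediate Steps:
g = -144 (g = -9*16 = -1*144 = -144)
X = 1/25 (X = 1/(18 + 7) = 1/25 ≈ 0.040000)
sqrt(K(X) + g) = sqrt(1/25 - 144) = sqrt(-3599/25) = I*sqrt(3599)/5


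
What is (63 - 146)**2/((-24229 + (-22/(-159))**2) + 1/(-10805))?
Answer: -1881807541245/6618417631606 ≈ -0.28433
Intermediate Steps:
(63 - 146)**2/((-24229 + (-22/(-159))**2) + 1/(-10805)) = (-83)**2/((-24229 + (-22*(-1/159))**2) - 1/10805) = 6889/((-24229 + (22/159)**2) - 1/10805) = 6889/((-24229 + 484/25281) - 1/10805) = 6889/(-612532865/25281 - 1/10805) = 6889/(-6618417631606/273161205) = 6889*(-273161205/6618417631606) = -1881807541245/6618417631606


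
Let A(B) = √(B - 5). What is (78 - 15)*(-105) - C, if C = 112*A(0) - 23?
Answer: -6592 - 112*I*√5 ≈ -6592.0 - 250.44*I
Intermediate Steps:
A(B) = √(-5 + B)
C = -23 + 112*I*√5 (C = 112*√(-5 + 0) - 23 = 112*√(-5) - 23 = 112*(I*√5) - 23 = 112*I*√5 - 23 = -23 + 112*I*√5 ≈ -23.0 + 250.44*I)
(78 - 15)*(-105) - C = (78 - 15)*(-105) - (-23 + 112*I*√5) = 63*(-105) + (23 - 112*I*√5) = -6615 + (23 - 112*I*√5) = -6592 - 112*I*√5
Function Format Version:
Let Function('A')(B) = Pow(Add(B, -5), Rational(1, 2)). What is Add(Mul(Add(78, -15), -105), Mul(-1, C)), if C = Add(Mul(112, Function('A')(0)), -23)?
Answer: Add(-6592, Mul(-112, I, Pow(5, Rational(1, 2)))) ≈ Add(-6592.0, Mul(-250.44, I))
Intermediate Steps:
Function('A')(B) = Pow(Add(-5, B), Rational(1, 2))
C = Add(-23, Mul(112, I, Pow(5, Rational(1, 2)))) (C = Add(Mul(112, Pow(Add(-5, 0), Rational(1, 2))), -23) = Add(Mul(112, Pow(-5, Rational(1, 2))), -23) = Add(Mul(112, Mul(I, Pow(5, Rational(1, 2)))), -23) = Add(Mul(112, I, Pow(5, Rational(1, 2))), -23) = Add(-23, Mul(112, I, Pow(5, Rational(1, 2)))) ≈ Add(-23.000, Mul(250.44, I)))
Add(Mul(Add(78, -15), -105), Mul(-1, C)) = Add(Mul(Add(78, -15), -105), Mul(-1, Add(-23, Mul(112, I, Pow(5, Rational(1, 2)))))) = Add(Mul(63, -105), Add(23, Mul(-112, I, Pow(5, Rational(1, 2))))) = Add(-6615, Add(23, Mul(-112, I, Pow(5, Rational(1, 2))))) = Add(-6592, Mul(-112, I, Pow(5, Rational(1, 2))))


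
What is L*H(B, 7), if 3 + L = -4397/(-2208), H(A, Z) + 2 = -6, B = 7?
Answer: 2227/276 ≈ 8.0688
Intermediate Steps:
H(A, Z) = -8 (H(A, Z) = -2 - 6 = -8)
L = -2227/2208 (L = -3 - 4397/(-2208) = -3 - 4397*(-1/2208) = -3 + 4397/2208 = -2227/2208 ≈ -1.0086)
L*H(B, 7) = -2227/2208*(-8) = 2227/276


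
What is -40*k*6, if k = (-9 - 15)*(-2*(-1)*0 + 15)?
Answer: 86400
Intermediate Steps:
k = -360 (k = -24*(2*0 + 15) = -24*(0 + 15) = -24*15 = -360)
-40*k*6 = -40*(-360)*6 = 14400*6 = 86400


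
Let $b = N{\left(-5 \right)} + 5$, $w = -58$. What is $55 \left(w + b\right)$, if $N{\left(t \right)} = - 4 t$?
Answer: $-1815$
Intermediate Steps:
$b = 25$ ($b = \left(-4\right) \left(-5\right) + 5 = 20 + 5 = 25$)
$55 \left(w + b\right) = 55 \left(-58 + 25\right) = 55 \left(-33\right) = -1815$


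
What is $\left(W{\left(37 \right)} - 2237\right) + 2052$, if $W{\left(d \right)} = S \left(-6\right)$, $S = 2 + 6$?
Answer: $-233$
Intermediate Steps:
$S = 8$
$W{\left(d \right)} = -48$ ($W{\left(d \right)} = 8 \left(-6\right) = -48$)
$\left(W{\left(37 \right)} - 2237\right) + 2052 = \left(-48 - 2237\right) + 2052 = -2285 + 2052 = -233$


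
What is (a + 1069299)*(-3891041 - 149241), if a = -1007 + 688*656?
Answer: -6139693332840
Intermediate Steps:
a = 450321 (a = -1007 + 451328 = 450321)
(a + 1069299)*(-3891041 - 149241) = (450321 + 1069299)*(-3891041 - 149241) = 1519620*(-4040282) = -6139693332840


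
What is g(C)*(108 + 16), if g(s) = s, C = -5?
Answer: -620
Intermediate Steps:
g(C)*(108 + 16) = -5*(108 + 16) = -5*124 = -620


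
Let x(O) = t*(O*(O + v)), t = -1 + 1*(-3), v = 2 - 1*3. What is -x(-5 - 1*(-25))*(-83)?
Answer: -126160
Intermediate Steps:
v = -1 (v = 2 - 3 = -1)
t = -4 (t = -1 - 3 = -4)
x(O) = -4*O*(-1 + O) (x(O) = -4*O*(O - 1) = -4*O*(-1 + O))
-x(-5 - 1*(-25))*(-83) = -4*(-5 - 1*(-25))*(1 - (-5 - 1*(-25)))*(-83) = -4*(-5 + 25)*(1 - (-5 + 25))*(-83) = -4*20*(1 - 1*20)*(-83) = -4*20*(1 - 20)*(-83) = -4*20*(-19)*(-83) = -(-1520)*(-83) = -1*126160 = -126160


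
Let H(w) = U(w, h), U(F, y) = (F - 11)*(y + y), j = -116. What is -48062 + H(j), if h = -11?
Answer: -45268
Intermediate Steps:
U(F, y) = 2*y*(-11 + F) (U(F, y) = (-11 + F)*(2*y) = 2*y*(-11 + F))
H(w) = 242 - 22*w (H(w) = 2*(-11)*(-11 + w) = 242 - 22*w)
-48062 + H(j) = -48062 + (242 - 22*(-116)) = -48062 + (242 + 2552) = -48062 + 2794 = -45268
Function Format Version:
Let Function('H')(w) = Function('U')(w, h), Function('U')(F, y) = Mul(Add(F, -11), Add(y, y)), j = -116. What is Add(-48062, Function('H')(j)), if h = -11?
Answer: -45268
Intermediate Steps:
Function('U')(F, y) = Mul(2, y, Add(-11, F)) (Function('U')(F, y) = Mul(Add(-11, F), Mul(2, y)) = Mul(2, y, Add(-11, F)))
Function('H')(w) = Add(242, Mul(-22, w)) (Function('H')(w) = Mul(2, -11, Add(-11, w)) = Add(242, Mul(-22, w)))
Add(-48062, Function('H')(j)) = Add(-48062, Add(242, Mul(-22, -116))) = Add(-48062, Add(242, 2552)) = Add(-48062, 2794) = -45268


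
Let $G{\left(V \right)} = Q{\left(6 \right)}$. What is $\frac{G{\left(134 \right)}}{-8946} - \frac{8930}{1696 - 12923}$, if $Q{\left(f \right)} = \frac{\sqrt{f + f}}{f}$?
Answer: $\frac{8930}{11227} - \frac{\sqrt{3}}{26838} \approx 0.79534$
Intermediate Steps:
$Q{\left(f \right)} = \frac{\sqrt{2}}{\sqrt{f}}$ ($Q{\left(f \right)} = \frac{\sqrt{2 f}}{f} = \frac{\sqrt{2} \sqrt{f}}{f} = \frac{\sqrt{2}}{\sqrt{f}}$)
$G{\left(V \right)} = \frac{\sqrt{3}}{3}$ ($G{\left(V \right)} = \frac{\sqrt{2}}{\sqrt{6}} = \sqrt{2} \frac{\sqrt{6}}{6} = \frac{\sqrt{3}}{3}$)
$\frac{G{\left(134 \right)}}{-8946} - \frac{8930}{1696 - 12923} = \frac{\frac{1}{3} \sqrt{3}}{-8946} - \frac{8930}{1696 - 12923} = \frac{\sqrt{3}}{3} \left(- \frac{1}{8946}\right) - \frac{8930}{1696 - 12923} = - \frac{\sqrt{3}}{26838} - \frac{8930}{-11227} = - \frac{\sqrt{3}}{26838} - - \frac{8930}{11227} = - \frac{\sqrt{3}}{26838} + \frac{8930}{11227} = \frac{8930}{11227} - \frac{\sqrt{3}}{26838}$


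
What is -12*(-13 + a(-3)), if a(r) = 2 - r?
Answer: 96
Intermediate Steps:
-12*(-13 + a(-3)) = -12*(-13 + (2 - 1*(-3))) = -12*(-13 + (2 + 3)) = -12*(-13 + 5) = -12*(-8) = 96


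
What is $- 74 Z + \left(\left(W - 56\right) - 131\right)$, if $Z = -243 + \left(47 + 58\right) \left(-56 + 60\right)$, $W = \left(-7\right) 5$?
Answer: $-13320$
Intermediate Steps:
$W = -35$
$Z = 177$ ($Z = -243 + 105 \cdot 4 = -243 + 420 = 177$)
$- 74 Z + \left(\left(W - 56\right) - 131\right) = \left(-74\right) 177 - 222 = -13098 - 222 = -13320$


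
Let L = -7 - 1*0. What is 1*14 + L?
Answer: 7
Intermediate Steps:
L = -7 (L = -7 + 0 = -7)
1*14 + L = 1*14 - 7 = 14 - 7 = 7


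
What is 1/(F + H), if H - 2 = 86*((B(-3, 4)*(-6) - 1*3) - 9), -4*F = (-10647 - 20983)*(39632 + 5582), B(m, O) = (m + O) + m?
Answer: 1/357529707 ≈ 2.7970e-9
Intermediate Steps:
B(m, O) = O + 2*m (B(m, O) = (O + m) + m = O + 2*m)
F = 357529705 (F = -(-10647 - 20983)*(39632 + 5582)/4 = -(-15815)*45214/2 = -1/4*(-1430118820) = 357529705)
H = 2 (H = 2 + 86*(((4 + 2*(-3))*(-6) - 1*3) - 9) = 2 + 86*(((4 - 6)*(-6) - 3) - 9) = 2 + 86*((-2*(-6) - 3) - 9) = 2 + 86*((12 - 3) - 9) = 2 + 86*(9 - 9) = 2 + 86*0 = 2 + 0 = 2)
1/(F + H) = 1/(357529705 + 2) = 1/357529707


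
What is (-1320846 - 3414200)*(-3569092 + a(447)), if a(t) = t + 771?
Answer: 16894047512204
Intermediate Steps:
a(t) = 771 + t
(-1320846 - 3414200)*(-3569092 + a(447)) = (-1320846 - 3414200)*(-3569092 + (771 + 447)) = -4735046*(-3569092 + 1218) = -4735046*(-3567874) = 16894047512204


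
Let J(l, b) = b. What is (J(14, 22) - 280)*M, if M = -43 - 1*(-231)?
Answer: -48504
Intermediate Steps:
M = 188 (M = -43 + 231 = 188)
(J(14, 22) - 280)*M = (22 - 280)*188 = -258*188 = -48504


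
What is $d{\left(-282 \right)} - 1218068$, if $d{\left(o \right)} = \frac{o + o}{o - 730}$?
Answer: $- \frac{308171063}{253} \approx -1.2181 \cdot 10^{6}$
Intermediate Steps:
$d{\left(o \right)} = \frac{2 o}{-730 + o}$
$d{\left(-282 \right)} - 1218068 = 2 \left(-282\right) \frac{1}{-730 - 282} - 1218068 = 2 \left(-282\right) \frac{1}{-1012} - 1218068 = 2 \left(-282\right) \left(- \frac{1}{1012}\right) - 1218068 = \frac{141}{253} - 1218068 = - \frac{308171063}{253}$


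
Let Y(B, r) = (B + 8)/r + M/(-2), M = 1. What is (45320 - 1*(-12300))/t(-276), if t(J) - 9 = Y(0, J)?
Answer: 7951560/1169 ≈ 6802.0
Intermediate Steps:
Y(B, r) = -1/2 + (8 + B)/r (Y(B, r) = (B + 8)/r + 1/(-2) = (8 + B)/r + 1*(-1/2) = (8 + B)/r - 1/2 = -1/2 + (8 + B)/r)
t(J) = 9 + (8 - J/2)/J (t(J) = 9 + (8 + 0 - J/2)/J = 9 + (8 - J/2)/J)
(45320 - 1*(-12300))/t(-276) = (45320 - 1*(-12300))/(17/2 + 8/(-276)) = (45320 + 12300)/(17/2 + 8*(-1/276)) = 57620/(17/2 - 2/69) = 57620/(1169/138) = 57620*(138/1169) = 7951560/1169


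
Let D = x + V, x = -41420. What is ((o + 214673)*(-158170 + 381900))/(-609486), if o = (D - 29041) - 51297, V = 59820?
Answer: -17085700775/304743 ≈ -56066.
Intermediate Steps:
D = 18400 (D = -41420 + 59820 = 18400)
o = -61938 (o = (18400 - 29041) - 51297 = -10641 - 51297 = -61938)
((o + 214673)*(-158170 + 381900))/(-609486) = ((-61938 + 214673)*(-158170 + 381900))/(-609486) = (152735*223730)*(-1/609486) = 34171401550*(-1/609486) = -17085700775/304743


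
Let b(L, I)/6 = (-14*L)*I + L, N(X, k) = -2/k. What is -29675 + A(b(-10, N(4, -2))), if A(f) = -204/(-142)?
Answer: -2106823/71 ≈ -29674.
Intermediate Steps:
b(L, I) = 6*L - 84*I*L (b(L, I) = 6*((-14*L)*I + L) = 6*(-14*I*L + L) = 6*(L - 14*I*L) = 6*L - 84*I*L)
A(f) = 102/71 (A(f) = -204*(-1/142) = 102/71)
-29675 + A(b(-10, N(4, -2))) = -29675 + 102/71 = -2106823/71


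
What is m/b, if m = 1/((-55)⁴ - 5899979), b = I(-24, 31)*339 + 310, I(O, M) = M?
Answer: 1/35168739074 ≈ 2.8434e-11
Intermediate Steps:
b = 10819 (b = 31*339 + 310 = 10509 + 310 = 10819)
m = 1/3250646 (m = 1/(9150625 - 5899979) = 1/3250646 ≈ 3.0763e-7)
m/b = (1/3250646)/10819 = (1/3250646)*(1/10819) = 1/35168739074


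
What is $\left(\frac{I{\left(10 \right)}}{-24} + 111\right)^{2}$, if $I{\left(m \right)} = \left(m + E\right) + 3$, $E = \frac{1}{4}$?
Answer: $\frac{112423609}{9216} \approx 12199.0$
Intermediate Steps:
$E = \frac{1}{4} \approx 0.25$
$I{\left(m \right)} = \frac{13}{4} + m$ ($I{\left(m \right)} = \left(m + \frac{1}{4}\right) + 3 = \left(\frac{1}{4} + m\right) + 3 = \frac{13}{4} + m$)
$\left(\frac{I{\left(10 \right)}}{-24} + 111\right)^{2} = \left(\frac{\frac{13}{4} + 10}{-24} + 111\right)^{2} = \left(\frac{53}{4} \left(- \frac{1}{24}\right) + 111\right)^{2} = \left(- \frac{53}{96} + 111\right)^{2} = \left(\frac{10603}{96}\right)^{2} = \frac{112423609}{9216}$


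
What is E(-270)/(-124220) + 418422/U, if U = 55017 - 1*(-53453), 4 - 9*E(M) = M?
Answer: 23387885339/6063364530 ≈ 3.8572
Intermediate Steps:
E(M) = 4/9 - M/9
U = 108470 (U = 55017 + 53453 = 108470)
E(-270)/(-124220) + 418422/U = (4/9 - ⅑*(-270))/(-124220) + 418422/108470 = (4/9 + 30)*(-1/124220) + 418422*(1/108470) = (274/9)*(-1/124220) + 209211/54235 = -137/558990 + 209211/54235 = 23387885339/6063364530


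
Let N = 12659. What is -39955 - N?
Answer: -52614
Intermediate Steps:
-39955 - N = -39955 - 1*12659 = -39955 - 12659 = -52614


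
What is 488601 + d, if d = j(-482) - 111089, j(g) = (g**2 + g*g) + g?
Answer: 841678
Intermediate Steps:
j(g) = g + 2*g**2 (j(g) = (g**2 + g**2) + g = 2*g**2 + g = g + 2*g**2)
d = 353077 (d = -482*(1 + 2*(-482)) - 111089 = -482*(1 - 964) - 111089 = -482*(-963) - 111089 = 464166 - 111089 = 353077)
488601 + d = 488601 + 353077 = 841678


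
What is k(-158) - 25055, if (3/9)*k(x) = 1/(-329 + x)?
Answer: -12201788/487 ≈ -25055.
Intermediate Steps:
k(x) = 3/(-329 + x)
k(-158) - 25055 = 3/(-329 - 158) - 25055 = 3/(-487) - 25055 = 3*(-1/487) - 25055 = -3/487 - 25055 = -12201788/487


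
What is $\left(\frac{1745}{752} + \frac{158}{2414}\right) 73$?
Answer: $\frac{158090479}{907664} \approx 174.17$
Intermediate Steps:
$\left(\frac{1745}{752} + \frac{158}{2414}\right) 73 = \left(1745 \cdot \frac{1}{752} + 158 \cdot \frac{1}{2414}\right) 73 = \left(\frac{1745}{752} + \frac{79}{1207}\right) 73 = \frac{2165623}{907664} \cdot 73 = \frac{158090479}{907664}$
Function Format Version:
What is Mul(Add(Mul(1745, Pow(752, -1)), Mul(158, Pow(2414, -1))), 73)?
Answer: Rational(158090479, 907664) ≈ 174.17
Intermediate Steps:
Mul(Add(Mul(1745, Pow(752, -1)), Mul(158, Pow(2414, -1))), 73) = Mul(Add(Mul(1745, Rational(1, 752)), Mul(158, Rational(1, 2414))), 73) = Mul(Add(Rational(1745, 752), Rational(79, 1207)), 73) = Mul(Rational(2165623, 907664), 73) = Rational(158090479, 907664)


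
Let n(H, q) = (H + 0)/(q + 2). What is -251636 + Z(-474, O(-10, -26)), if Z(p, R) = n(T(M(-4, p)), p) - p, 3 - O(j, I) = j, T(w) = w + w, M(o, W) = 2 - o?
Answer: -29637119/118 ≈ -2.5116e+5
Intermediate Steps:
T(w) = 2*w
O(j, I) = 3 - j
n(H, q) = H/(2 + q)
Z(p, R) = -p + 12/(2 + p) (Z(p, R) = (2*(2 - 1*(-4)))/(2 + p) - p = (2*(2 + 4))/(2 + p) - p = (2*6)/(2 + p) - p = 12/(2 + p) - p = -p + 12/(2 + p))
-251636 + Z(-474, O(-10, -26)) = -251636 + (12 - 1*(-474)*(2 - 474))/(2 - 474) = -251636 + (12 - 1*(-474)*(-472))/(-472) = -251636 - (12 - 223728)/472 = -251636 - 1/472*(-223716) = -251636 + 55929/118 = -29637119/118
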